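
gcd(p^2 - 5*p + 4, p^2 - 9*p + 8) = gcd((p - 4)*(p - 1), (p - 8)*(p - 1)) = p - 1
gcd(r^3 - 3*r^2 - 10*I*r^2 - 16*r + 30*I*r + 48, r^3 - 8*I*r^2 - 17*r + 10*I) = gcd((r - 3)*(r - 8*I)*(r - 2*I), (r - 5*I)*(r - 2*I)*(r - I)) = r - 2*I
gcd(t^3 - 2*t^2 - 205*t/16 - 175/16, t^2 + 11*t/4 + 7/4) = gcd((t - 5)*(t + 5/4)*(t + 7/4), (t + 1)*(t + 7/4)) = t + 7/4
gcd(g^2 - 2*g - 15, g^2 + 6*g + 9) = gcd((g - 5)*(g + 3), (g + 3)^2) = g + 3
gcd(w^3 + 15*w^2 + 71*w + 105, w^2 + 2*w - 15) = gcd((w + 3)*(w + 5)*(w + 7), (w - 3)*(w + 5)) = w + 5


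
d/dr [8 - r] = -1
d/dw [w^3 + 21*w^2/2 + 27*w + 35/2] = 3*w^2 + 21*w + 27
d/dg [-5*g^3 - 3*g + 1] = -15*g^2 - 3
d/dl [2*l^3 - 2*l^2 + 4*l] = 6*l^2 - 4*l + 4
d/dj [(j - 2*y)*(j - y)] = 2*j - 3*y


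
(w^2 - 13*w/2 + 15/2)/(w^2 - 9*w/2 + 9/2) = (w - 5)/(w - 3)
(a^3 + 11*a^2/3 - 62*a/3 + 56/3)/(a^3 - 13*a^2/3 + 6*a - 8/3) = (a + 7)/(a - 1)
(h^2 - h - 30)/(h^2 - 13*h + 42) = (h + 5)/(h - 7)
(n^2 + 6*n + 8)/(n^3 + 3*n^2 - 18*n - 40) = (n + 4)/(n^2 + n - 20)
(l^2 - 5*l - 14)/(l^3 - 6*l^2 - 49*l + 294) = (l + 2)/(l^2 + l - 42)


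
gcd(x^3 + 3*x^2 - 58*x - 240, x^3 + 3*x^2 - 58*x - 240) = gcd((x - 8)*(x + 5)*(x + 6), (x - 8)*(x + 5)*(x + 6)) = x^3 + 3*x^2 - 58*x - 240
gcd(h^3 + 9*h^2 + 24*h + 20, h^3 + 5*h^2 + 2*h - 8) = h + 2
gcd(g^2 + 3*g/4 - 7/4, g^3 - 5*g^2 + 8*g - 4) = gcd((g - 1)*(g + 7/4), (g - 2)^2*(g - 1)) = g - 1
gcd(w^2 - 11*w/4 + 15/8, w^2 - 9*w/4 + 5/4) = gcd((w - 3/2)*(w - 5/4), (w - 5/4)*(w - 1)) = w - 5/4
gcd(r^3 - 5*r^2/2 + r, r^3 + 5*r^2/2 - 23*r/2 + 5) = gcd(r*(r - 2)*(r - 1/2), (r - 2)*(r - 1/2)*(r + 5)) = r^2 - 5*r/2 + 1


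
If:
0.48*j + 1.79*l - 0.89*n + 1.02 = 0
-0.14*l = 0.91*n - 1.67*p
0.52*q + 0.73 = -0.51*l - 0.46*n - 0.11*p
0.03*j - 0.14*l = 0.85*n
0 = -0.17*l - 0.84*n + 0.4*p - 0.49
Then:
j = -33.54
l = 7.24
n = -2.38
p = -0.69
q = -6.26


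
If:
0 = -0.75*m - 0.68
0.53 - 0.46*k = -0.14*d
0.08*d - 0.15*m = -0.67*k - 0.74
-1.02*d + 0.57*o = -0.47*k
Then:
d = -5.80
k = -0.61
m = -0.91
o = -9.88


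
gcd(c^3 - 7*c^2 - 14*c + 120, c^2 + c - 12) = c + 4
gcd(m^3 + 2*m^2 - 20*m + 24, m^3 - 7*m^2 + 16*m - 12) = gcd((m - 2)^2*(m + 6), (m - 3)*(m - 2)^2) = m^2 - 4*m + 4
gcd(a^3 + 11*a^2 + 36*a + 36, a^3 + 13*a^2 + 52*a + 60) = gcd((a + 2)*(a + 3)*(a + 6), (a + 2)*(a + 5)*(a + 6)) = a^2 + 8*a + 12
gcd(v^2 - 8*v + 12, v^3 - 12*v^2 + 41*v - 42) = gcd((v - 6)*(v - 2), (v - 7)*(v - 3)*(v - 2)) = v - 2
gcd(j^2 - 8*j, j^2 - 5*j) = j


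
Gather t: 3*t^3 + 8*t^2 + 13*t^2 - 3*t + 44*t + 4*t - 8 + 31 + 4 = 3*t^3 + 21*t^2 + 45*t + 27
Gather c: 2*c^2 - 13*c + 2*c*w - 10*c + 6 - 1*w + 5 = 2*c^2 + c*(2*w - 23) - w + 11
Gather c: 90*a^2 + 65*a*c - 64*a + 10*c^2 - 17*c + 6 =90*a^2 - 64*a + 10*c^2 + c*(65*a - 17) + 6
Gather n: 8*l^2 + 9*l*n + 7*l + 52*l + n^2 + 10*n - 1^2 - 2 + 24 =8*l^2 + 59*l + n^2 + n*(9*l + 10) + 21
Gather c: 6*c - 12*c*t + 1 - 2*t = c*(6 - 12*t) - 2*t + 1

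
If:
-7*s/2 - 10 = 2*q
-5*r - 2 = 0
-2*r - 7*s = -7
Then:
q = -139/20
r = -2/5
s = 39/35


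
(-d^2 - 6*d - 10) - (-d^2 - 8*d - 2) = 2*d - 8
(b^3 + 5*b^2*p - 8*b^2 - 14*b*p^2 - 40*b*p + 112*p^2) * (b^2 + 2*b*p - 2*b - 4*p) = b^5 + 7*b^4*p - 10*b^4 - 4*b^3*p^2 - 70*b^3*p + 16*b^3 - 28*b^2*p^3 + 40*b^2*p^2 + 112*b^2*p + 280*b*p^3 - 64*b*p^2 - 448*p^3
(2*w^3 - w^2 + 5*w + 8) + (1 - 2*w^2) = 2*w^3 - 3*w^2 + 5*w + 9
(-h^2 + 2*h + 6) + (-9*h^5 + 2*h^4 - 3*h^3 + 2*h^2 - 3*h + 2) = -9*h^5 + 2*h^4 - 3*h^3 + h^2 - h + 8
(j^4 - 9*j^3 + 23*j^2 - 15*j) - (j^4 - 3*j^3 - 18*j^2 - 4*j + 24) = -6*j^3 + 41*j^2 - 11*j - 24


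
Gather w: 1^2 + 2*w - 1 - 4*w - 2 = -2*w - 2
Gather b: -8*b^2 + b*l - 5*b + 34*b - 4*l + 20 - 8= -8*b^2 + b*(l + 29) - 4*l + 12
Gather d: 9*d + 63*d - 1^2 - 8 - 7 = 72*d - 16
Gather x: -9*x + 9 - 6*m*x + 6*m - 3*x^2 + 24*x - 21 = 6*m - 3*x^2 + x*(15 - 6*m) - 12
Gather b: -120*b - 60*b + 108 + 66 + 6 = 180 - 180*b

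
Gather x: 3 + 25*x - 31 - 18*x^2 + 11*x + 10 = -18*x^2 + 36*x - 18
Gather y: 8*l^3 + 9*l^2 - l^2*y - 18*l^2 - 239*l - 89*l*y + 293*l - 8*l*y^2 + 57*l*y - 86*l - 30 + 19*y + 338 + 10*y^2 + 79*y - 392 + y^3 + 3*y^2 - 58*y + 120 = 8*l^3 - 9*l^2 - 32*l + y^3 + y^2*(13 - 8*l) + y*(-l^2 - 32*l + 40) + 36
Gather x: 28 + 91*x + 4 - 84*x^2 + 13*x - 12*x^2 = -96*x^2 + 104*x + 32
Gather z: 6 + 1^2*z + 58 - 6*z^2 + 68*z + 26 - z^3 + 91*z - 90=-z^3 - 6*z^2 + 160*z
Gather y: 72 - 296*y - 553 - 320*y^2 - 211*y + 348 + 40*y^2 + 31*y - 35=-280*y^2 - 476*y - 168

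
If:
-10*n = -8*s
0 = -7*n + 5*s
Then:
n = 0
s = 0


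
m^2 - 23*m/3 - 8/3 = (m - 8)*(m + 1/3)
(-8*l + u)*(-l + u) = 8*l^2 - 9*l*u + u^2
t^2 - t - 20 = (t - 5)*(t + 4)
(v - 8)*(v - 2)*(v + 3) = v^3 - 7*v^2 - 14*v + 48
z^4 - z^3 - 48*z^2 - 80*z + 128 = (z - 8)*(z - 1)*(z + 4)^2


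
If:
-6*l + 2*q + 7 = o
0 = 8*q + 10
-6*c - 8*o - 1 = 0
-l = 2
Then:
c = -133/6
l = -2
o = 33/2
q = -5/4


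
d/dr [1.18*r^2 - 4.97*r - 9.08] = 2.36*r - 4.97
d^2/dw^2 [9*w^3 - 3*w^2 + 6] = 54*w - 6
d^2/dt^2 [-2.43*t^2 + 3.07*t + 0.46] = -4.86000000000000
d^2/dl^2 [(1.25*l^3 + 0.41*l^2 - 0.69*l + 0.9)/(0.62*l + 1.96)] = (0.961*l^3 + 9.114*l^2 + 28.812*l + 5.519008)/(0.238328*l^3 + 2.260272*l^2 + 7.145376*l + 7.529536)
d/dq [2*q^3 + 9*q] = 6*q^2 + 9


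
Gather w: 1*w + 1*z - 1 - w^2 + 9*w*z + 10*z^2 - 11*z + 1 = -w^2 + w*(9*z + 1) + 10*z^2 - 10*z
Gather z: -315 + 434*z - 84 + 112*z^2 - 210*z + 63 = 112*z^2 + 224*z - 336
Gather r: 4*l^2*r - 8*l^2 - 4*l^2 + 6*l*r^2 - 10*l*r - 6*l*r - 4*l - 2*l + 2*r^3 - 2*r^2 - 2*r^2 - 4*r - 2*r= -12*l^2 - 6*l + 2*r^3 + r^2*(6*l - 4) + r*(4*l^2 - 16*l - 6)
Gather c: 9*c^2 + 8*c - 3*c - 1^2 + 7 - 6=9*c^2 + 5*c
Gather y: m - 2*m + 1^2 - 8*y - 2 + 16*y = -m + 8*y - 1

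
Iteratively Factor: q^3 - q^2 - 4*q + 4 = (q - 1)*(q^2 - 4) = (q - 1)*(q + 2)*(q - 2)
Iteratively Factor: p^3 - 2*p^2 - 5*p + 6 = (p - 1)*(p^2 - p - 6) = (p - 1)*(p + 2)*(p - 3)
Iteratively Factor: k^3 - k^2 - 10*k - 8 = (k + 2)*(k^2 - 3*k - 4) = (k - 4)*(k + 2)*(k + 1)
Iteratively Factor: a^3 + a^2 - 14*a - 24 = (a - 4)*(a^2 + 5*a + 6) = (a - 4)*(a + 2)*(a + 3)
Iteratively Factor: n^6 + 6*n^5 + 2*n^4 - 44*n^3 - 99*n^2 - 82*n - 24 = (n + 2)*(n^5 + 4*n^4 - 6*n^3 - 32*n^2 - 35*n - 12) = (n + 1)*(n + 2)*(n^4 + 3*n^3 - 9*n^2 - 23*n - 12) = (n - 3)*(n + 1)*(n + 2)*(n^3 + 6*n^2 + 9*n + 4) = (n - 3)*(n + 1)*(n + 2)*(n + 4)*(n^2 + 2*n + 1) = (n - 3)*(n + 1)^2*(n + 2)*(n + 4)*(n + 1)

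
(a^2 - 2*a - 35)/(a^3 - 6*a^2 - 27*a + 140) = 1/(a - 4)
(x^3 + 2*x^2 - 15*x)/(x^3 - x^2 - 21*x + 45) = x/(x - 3)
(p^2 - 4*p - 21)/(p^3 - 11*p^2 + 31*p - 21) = (p + 3)/(p^2 - 4*p + 3)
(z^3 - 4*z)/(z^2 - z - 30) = z*(4 - z^2)/(-z^2 + z + 30)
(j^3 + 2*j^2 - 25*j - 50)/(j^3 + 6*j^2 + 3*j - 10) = (j - 5)/(j - 1)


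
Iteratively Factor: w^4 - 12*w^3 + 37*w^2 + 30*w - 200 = (w - 4)*(w^3 - 8*w^2 + 5*w + 50) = (w - 5)*(w - 4)*(w^2 - 3*w - 10) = (w - 5)*(w - 4)*(w + 2)*(w - 5)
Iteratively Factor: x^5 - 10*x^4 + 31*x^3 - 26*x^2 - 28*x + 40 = (x - 2)*(x^4 - 8*x^3 + 15*x^2 + 4*x - 20) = (x - 5)*(x - 2)*(x^3 - 3*x^2 + 4) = (x - 5)*(x - 2)^2*(x^2 - x - 2) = (x - 5)*(x - 2)^3*(x + 1)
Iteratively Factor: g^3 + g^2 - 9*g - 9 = (g + 3)*(g^2 - 2*g - 3) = (g - 3)*(g + 3)*(g + 1)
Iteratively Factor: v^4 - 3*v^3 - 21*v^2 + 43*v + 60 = (v + 4)*(v^3 - 7*v^2 + 7*v + 15) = (v - 3)*(v + 4)*(v^2 - 4*v - 5) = (v - 5)*(v - 3)*(v + 4)*(v + 1)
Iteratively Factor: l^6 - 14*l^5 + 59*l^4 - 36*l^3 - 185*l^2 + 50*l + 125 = (l - 1)*(l^5 - 13*l^4 + 46*l^3 + 10*l^2 - 175*l - 125) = (l - 5)*(l - 1)*(l^4 - 8*l^3 + 6*l^2 + 40*l + 25) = (l - 5)^2*(l - 1)*(l^3 - 3*l^2 - 9*l - 5) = (l - 5)^2*(l - 1)*(l + 1)*(l^2 - 4*l - 5) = (l - 5)^2*(l - 1)*(l + 1)^2*(l - 5)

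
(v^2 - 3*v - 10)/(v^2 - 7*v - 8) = (-v^2 + 3*v + 10)/(-v^2 + 7*v + 8)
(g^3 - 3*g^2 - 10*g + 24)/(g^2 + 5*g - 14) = (g^2 - g - 12)/(g + 7)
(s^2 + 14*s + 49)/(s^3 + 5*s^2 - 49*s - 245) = (s + 7)/(s^2 - 2*s - 35)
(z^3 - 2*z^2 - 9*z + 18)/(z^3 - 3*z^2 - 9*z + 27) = (z - 2)/(z - 3)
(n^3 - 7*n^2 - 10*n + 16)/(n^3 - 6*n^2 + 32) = (n^2 - 9*n + 8)/(n^2 - 8*n + 16)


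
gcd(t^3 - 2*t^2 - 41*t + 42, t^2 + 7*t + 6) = t + 6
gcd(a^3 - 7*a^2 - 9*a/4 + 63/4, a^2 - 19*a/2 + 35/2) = a - 7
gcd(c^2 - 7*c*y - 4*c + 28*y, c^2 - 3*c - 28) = 1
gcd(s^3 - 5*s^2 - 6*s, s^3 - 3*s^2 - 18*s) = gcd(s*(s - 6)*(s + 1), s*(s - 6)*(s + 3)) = s^2 - 6*s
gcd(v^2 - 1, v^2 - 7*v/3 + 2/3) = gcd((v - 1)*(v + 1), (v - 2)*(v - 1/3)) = 1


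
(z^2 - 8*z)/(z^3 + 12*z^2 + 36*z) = (z - 8)/(z^2 + 12*z + 36)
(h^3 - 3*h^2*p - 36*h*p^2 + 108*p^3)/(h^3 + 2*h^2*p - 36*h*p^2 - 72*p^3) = (h - 3*p)/(h + 2*p)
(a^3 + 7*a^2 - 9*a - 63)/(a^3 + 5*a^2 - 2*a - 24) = (a^2 + 4*a - 21)/(a^2 + 2*a - 8)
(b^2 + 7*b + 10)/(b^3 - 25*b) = (b + 2)/(b*(b - 5))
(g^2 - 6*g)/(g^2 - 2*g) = (g - 6)/(g - 2)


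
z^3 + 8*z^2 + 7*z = z*(z + 1)*(z + 7)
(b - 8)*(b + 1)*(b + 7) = b^3 - 57*b - 56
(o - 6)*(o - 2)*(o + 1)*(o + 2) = o^4 - 5*o^3 - 10*o^2 + 20*o + 24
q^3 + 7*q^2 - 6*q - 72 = (q - 3)*(q + 4)*(q + 6)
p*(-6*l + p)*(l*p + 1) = -6*l^2*p^2 + l*p^3 - 6*l*p + p^2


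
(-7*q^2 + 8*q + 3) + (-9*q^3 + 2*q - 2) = -9*q^3 - 7*q^2 + 10*q + 1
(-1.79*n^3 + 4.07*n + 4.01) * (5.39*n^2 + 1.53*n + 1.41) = -9.6481*n^5 - 2.7387*n^4 + 19.4134*n^3 + 27.841*n^2 + 11.874*n + 5.6541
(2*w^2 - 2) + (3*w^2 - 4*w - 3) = 5*w^2 - 4*w - 5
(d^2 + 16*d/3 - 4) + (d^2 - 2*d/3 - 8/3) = 2*d^2 + 14*d/3 - 20/3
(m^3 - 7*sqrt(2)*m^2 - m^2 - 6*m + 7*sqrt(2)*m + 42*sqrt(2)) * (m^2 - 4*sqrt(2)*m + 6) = m^5 - 11*sqrt(2)*m^4 - m^4 + 11*sqrt(2)*m^3 + 56*m^3 - 62*m^2 + 24*sqrt(2)*m^2 - 372*m + 42*sqrt(2)*m + 252*sqrt(2)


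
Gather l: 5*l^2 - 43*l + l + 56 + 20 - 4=5*l^2 - 42*l + 72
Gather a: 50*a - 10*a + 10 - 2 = 40*a + 8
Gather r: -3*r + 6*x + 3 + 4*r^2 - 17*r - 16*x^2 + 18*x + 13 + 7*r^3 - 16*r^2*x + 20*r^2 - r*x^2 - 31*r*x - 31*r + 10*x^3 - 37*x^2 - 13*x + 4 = 7*r^3 + r^2*(24 - 16*x) + r*(-x^2 - 31*x - 51) + 10*x^3 - 53*x^2 + 11*x + 20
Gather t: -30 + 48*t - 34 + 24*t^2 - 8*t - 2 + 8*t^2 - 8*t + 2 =32*t^2 + 32*t - 64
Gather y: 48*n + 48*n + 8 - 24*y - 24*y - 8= 96*n - 48*y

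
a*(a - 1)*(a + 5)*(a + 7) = a^4 + 11*a^3 + 23*a^2 - 35*a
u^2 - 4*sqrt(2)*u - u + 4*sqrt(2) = (u - 1)*(u - 4*sqrt(2))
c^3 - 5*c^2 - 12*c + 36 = (c - 6)*(c - 2)*(c + 3)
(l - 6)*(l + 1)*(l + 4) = l^3 - l^2 - 26*l - 24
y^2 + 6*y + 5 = (y + 1)*(y + 5)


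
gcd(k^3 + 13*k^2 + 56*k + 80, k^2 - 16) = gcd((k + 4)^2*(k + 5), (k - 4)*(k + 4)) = k + 4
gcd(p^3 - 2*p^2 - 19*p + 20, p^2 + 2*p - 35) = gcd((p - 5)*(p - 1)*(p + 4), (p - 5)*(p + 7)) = p - 5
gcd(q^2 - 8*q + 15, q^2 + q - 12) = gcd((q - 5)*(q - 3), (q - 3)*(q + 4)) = q - 3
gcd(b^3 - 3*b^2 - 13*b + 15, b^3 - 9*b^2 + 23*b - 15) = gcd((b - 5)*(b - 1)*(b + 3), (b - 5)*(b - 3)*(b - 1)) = b^2 - 6*b + 5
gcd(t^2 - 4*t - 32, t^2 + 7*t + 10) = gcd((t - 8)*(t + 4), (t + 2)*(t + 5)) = 1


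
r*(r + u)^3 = r^4 + 3*r^3*u + 3*r^2*u^2 + r*u^3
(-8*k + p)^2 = 64*k^2 - 16*k*p + p^2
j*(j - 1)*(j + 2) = j^3 + j^2 - 2*j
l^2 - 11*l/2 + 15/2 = (l - 3)*(l - 5/2)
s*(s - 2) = s^2 - 2*s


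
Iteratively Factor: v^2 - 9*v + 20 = (v - 4)*(v - 5)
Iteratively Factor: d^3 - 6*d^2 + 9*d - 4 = (d - 4)*(d^2 - 2*d + 1) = (d - 4)*(d - 1)*(d - 1)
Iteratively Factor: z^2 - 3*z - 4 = (z + 1)*(z - 4)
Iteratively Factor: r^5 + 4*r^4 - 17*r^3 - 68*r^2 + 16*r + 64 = (r - 4)*(r^4 + 8*r^3 + 15*r^2 - 8*r - 16) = (r - 4)*(r + 4)*(r^3 + 4*r^2 - r - 4) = (r - 4)*(r + 4)^2*(r^2 - 1) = (r - 4)*(r - 1)*(r + 4)^2*(r + 1)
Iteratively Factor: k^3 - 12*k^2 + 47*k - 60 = (k - 4)*(k^2 - 8*k + 15) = (k - 5)*(k - 4)*(k - 3)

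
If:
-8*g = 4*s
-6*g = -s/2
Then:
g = 0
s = 0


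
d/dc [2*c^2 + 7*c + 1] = 4*c + 7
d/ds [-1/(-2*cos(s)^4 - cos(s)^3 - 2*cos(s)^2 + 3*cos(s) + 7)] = (8*cos(s)^3 + 3*cos(s)^2 + 4*cos(s) - 3)*sin(s)/(2*cos(s)^4 + cos(s)^3 + 2*cos(s)^2 - 3*cos(s) - 7)^2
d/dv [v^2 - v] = 2*v - 1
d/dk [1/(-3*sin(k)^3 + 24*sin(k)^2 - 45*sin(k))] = (cos(k) - 16/(3*tan(k)) + 5*cos(k)/sin(k)^2)/((sin(k) - 5)^2*(sin(k) - 3)^2)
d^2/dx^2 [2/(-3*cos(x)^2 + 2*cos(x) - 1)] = (-72*sin(x)^4 + 20*sin(x)^2 - 49*cos(x) + 9*cos(3*x) + 56)/(3*sin(x)^2 + 2*cos(x) - 4)^3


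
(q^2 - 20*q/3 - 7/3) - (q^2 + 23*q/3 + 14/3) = -43*q/3 - 7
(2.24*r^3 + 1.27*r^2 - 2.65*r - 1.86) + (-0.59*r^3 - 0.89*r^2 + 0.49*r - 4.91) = 1.65*r^3 + 0.38*r^2 - 2.16*r - 6.77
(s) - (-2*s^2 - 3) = 2*s^2 + s + 3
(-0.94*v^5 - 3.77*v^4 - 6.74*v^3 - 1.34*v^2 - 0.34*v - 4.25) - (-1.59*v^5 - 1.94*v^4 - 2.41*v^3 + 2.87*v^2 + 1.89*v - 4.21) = 0.65*v^5 - 1.83*v^4 - 4.33*v^3 - 4.21*v^2 - 2.23*v - 0.04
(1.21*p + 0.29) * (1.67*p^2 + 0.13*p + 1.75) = 2.0207*p^3 + 0.6416*p^2 + 2.1552*p + 0.5075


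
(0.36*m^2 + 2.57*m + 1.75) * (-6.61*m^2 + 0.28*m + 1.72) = -2.3796*m^4 - 16.8869*m^3 - 10.2287*m^2 + 4.9104*m + 3.01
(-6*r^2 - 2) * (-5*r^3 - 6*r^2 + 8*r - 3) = 30*r^5 + 36*r^4 - 38*r^3 + 30*r^2 - 16*r + 6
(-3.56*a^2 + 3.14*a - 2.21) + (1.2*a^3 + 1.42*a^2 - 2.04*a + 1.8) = 1.2*a^3 - 2.14*a^2 + 1.1*a - 0.41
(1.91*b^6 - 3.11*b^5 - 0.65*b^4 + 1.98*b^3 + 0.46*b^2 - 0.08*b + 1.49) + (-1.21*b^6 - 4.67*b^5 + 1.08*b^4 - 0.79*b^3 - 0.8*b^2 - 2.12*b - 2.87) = 0.7*b^6 - 7.78*b^5 + 0.43*b^4 + 1.19*b^3 - 0.34*b^2 - 2.2*b - 1.38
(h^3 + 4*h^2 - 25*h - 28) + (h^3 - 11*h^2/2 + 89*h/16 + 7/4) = 2*h^3 - 3*h^2/2 - 311*h/16 - 105/4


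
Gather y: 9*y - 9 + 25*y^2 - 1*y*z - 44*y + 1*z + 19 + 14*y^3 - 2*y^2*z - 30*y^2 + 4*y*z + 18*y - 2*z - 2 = 14*y^3 + y^2*(-2*z - 5) + y*(3*z - 17) - z + 8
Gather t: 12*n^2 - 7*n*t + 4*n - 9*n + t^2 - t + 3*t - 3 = 12*n^2 - 5*n + t^2 + t*(2 - 7*n) - 3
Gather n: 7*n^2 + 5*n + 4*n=7*n^2 + 9*n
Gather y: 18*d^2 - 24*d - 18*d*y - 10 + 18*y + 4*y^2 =18*d^2 - 24*d + 4*y^2 + y*(18 - 18*d) - 10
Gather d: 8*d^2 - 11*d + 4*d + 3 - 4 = 8*d^2 - 7*d - 1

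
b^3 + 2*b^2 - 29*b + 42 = (b - 3)*(b - 2)*(b + 7)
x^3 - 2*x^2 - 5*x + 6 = (x - 3)*(x - 1)*(x + 2)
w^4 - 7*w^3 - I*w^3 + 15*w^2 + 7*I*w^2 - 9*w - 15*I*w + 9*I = (w - 3)^2*(w - 1)*(w - I)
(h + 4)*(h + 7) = h^2 + 11*h + 28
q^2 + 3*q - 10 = (q - 2)*(q + 5)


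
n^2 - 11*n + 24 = (n - 8)*(n - 3)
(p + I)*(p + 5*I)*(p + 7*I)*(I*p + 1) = I*p^4 - 12*p^3 - 34*I*p^2 - 12*p - 35*I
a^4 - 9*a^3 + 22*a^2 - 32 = (a - 4)^2*(a - 2)*(a + 1)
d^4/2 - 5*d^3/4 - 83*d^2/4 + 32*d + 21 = (d/2 + 1/4)*(d - 7)*(d - 2)*(d + 6)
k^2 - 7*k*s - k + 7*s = (k - 1)*(k - 7*s)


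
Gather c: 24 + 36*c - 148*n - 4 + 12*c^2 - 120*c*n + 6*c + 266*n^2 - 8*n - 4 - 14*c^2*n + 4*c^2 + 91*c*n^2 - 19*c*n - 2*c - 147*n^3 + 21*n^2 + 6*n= c^2*(16 - 14*n) + c*(91*n^2 - 139*n + 40) - 147*n^3 + 287*n^2 - 150*n + 16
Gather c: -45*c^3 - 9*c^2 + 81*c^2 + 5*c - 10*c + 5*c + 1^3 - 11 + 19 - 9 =-45*c^3 + 72*c^2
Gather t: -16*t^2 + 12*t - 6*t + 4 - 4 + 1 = -16*t^2 + 6*t + 1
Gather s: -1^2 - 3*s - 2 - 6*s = -9*s - 3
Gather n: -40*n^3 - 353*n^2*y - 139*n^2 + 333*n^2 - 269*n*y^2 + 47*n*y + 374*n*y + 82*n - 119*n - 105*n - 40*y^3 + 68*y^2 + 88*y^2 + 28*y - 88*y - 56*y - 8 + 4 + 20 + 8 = -40*n^3 + n^2*(194 - 353*y) + n*(-269*y^2 + 421*y - 142) - 40*y^3 + 156*y^2 - 116*y + 24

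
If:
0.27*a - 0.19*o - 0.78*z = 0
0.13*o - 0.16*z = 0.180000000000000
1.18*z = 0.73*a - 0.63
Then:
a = 0.78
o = 1.32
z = -0.05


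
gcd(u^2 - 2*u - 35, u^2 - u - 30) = u + 5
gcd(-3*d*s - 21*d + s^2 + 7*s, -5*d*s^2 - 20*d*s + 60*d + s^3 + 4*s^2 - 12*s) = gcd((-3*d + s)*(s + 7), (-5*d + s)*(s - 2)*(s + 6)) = 1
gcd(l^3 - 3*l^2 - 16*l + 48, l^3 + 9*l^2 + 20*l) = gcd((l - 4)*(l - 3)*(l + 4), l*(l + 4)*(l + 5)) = l + 4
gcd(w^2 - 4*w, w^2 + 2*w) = w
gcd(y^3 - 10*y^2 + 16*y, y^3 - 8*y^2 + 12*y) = y^2 - 2*y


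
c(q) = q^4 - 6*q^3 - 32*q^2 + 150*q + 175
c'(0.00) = 150.00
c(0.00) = 175.00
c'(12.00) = 3702.00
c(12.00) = 7735.00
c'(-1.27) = 194.05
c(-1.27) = -52.22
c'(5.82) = -43.63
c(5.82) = -71.40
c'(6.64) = 102.45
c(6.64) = -52.50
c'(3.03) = -97.90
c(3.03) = 253.09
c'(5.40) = -90.62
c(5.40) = -42.60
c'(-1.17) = 193.83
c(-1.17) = -32.82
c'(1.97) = -15.35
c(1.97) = 315.50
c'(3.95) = -137.13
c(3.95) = 141.88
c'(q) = 4*q^3 - 18*q^2 - 64*q + 150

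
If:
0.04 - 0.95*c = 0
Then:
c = 0.04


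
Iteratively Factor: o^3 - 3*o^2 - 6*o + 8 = (o - 1)*(o^2 - 2*o - 8) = (o - 4)*(o - 1)*(o + 2)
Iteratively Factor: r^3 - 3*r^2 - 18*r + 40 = (r - 2)*(r^2 - r - 20) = (r - 2)*(r + 4)*(r - 5)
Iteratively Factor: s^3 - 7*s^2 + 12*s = (s - 3)*(s^2 - 4*s) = (s - 4)*(s - 3)*(s)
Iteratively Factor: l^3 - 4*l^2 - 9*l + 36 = (l - 4)*(l^2 - 9) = (l - 4)*(l - 3)*(l + 3)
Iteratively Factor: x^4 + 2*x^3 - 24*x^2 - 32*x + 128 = (x + 4)*(x^3 - 2*x^2 - 16*x + 32) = (x + 4)^2*(x^2 - 6*x + 8) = (x - 4)*(x + 4)^2*(x - 2)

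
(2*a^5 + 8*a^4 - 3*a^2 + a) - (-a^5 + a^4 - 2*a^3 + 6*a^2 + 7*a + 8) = 3*a^5 + 7*a^4 + 2*a^3 - 9*a^2 - 6*a - 8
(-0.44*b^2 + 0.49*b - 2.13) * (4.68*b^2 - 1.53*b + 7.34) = -2.0592*b^4 + 2.9664*b^3 - 13.9477*b^2 + 6.8555*b - 15.6342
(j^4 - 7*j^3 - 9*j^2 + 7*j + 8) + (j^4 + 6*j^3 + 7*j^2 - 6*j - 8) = 2*j^4 - j^3 - 2*j^2 + j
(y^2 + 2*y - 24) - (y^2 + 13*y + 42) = -11*y - 66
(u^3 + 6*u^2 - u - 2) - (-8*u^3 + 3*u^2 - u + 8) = 9*u^3 + 3*u^2 - 10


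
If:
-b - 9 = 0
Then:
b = -9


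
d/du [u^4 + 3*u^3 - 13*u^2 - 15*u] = 4*u^3 + 9*u^2 - 26*u - 15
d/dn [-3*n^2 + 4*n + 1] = 4 - 6*n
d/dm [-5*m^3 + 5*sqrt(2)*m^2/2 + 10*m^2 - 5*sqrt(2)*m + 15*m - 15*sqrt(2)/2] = -15*m^2 + 5*sqrt(2)*m + 20*m - 5*sqrt(2) + 15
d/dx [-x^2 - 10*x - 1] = -2*x - 10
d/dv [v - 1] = 1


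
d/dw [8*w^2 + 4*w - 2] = 16*w + 4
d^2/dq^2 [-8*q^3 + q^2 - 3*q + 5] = 2 - 48*q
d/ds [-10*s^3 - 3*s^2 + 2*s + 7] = -30*s^2 - 6*s + 2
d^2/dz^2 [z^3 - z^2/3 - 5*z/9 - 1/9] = 6*z - 2/3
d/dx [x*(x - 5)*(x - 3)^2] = 4*x^3 - 33*x^2 + 78*x - 45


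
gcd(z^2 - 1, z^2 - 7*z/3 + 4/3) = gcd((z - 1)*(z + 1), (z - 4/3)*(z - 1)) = z - 1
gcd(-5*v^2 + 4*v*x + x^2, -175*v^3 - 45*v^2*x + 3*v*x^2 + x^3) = 5*v + x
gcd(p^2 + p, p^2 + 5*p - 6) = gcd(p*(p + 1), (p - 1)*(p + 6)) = 1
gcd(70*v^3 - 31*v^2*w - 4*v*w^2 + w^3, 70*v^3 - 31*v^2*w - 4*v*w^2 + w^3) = 70*v^3 - 31*v^2*w - 4*v*w^2 + w^3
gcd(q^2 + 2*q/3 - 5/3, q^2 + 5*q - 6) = q - 1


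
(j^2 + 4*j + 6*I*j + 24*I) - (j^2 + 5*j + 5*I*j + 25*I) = -j + I*j - I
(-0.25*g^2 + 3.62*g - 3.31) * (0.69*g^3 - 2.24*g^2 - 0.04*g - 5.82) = -0.1725*g^5 + 3.0578*g^4 - 10.3827*g^3 + 8.7246*g^2 - 20.936*g + 19.2642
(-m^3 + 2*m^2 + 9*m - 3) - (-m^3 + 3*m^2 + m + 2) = -m^2 + 8*m - 5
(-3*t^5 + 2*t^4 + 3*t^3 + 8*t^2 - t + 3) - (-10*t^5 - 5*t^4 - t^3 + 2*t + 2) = 7*t^5 + 7*t^4 + 4*t^3 + 8*t^2 - 3*t + 1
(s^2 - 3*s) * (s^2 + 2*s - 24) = s^4 - s^3 - 30*s^2 + 72*s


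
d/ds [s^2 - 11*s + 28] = 2*s - 11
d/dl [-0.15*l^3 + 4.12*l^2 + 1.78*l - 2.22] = -0.45*l^2 + 8.24*l + 1.78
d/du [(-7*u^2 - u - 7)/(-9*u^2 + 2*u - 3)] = (-23*u^2 - 84*u + 17)/(81*u^4 - 36*u^3 + 58*u^2 - 12*u + 9)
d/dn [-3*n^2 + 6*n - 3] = 6 - 6*n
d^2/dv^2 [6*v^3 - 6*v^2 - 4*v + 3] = 36*v - 12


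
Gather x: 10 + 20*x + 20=20*x + 30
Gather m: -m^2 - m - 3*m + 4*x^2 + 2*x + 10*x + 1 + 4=-m^2 - 4*m + 4*x^2 + 12*x + 5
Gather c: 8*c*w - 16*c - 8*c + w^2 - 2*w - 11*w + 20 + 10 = c*(8*w - 24) + w^2 - 13*w + 30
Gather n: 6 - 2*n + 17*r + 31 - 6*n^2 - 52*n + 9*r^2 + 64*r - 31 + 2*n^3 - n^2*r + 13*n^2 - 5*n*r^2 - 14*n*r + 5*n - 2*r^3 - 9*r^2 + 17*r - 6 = 2*n^3 + n^2*(7 - r) + n*(-5*r^2 - 14*r - 49) - 2*r^3 + 98*r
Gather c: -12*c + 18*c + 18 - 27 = 6*c - 9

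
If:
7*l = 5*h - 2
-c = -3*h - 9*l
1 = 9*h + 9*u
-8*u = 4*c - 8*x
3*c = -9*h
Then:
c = -18/29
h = 6/29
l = -4/29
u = -25/261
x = -106/261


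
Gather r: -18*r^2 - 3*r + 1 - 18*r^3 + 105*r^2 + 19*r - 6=-18*r^3 + 87*r^2 + 16*r - 5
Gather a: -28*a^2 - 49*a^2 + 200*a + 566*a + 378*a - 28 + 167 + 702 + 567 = -77*a^2 + 1144*a + 1408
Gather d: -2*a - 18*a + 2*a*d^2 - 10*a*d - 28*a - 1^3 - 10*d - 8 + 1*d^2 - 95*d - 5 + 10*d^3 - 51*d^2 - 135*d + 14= -48*a + 10*d^3 + d^2*(2*a - 50) + d*(-10*a - 240)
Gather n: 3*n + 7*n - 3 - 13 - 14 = 10*n - 30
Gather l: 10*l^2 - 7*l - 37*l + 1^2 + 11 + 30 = 10*l^2 - 44*l + 42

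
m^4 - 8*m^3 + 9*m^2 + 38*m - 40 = (m - 5)*(m - 4)*(m - 1)*(m + 2)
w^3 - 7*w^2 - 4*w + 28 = (w - 7)*(w - 2)*(w + 2)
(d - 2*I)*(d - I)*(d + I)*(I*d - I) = I*d^4 + 2*d^3 - I*d^3 - 2*d^2 + I*d^2 + 2*d - I*d - 2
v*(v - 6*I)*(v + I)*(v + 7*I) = v^4 + 2*I*v^3 + 41*v^2 + 42*I*v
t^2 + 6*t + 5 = (t + 1)*(t + 5)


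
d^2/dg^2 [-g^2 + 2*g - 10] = -2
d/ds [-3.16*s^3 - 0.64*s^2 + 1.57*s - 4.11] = -9.48*s^2 - 1.28*s + 1.57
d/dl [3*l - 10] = 3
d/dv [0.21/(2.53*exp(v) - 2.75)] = -0.5313*exp(v)/(2.53*exp(v) - 2.75)^2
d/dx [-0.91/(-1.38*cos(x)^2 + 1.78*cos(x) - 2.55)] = (2.5116*cos(x) - 1.6198)*sin(x)/(1.38*cos(x)^2 - 1.78*cos(x) + 2.55)^2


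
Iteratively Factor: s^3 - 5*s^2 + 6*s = (s - 3)*(s^2 - 2*s) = (s - 3)*(s - 2)*(s)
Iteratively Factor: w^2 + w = (w)*(w + 1)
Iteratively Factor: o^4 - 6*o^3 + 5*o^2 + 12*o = (o + 1)*(o^3 - 7*o^2 + 12*o) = o*(o + 1)*(o^2 - 7*o + 12) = o*(o - 3)*(o + 1)*(o - 4)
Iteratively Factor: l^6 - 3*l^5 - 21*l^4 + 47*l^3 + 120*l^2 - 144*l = (l - 4)*(l^5 + l^4 - 17*l^3 - 21*l^2 + 36*l) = l*(l - 4)*(l^4 + l^3 - 17*l^2 - 21*l + 36) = l*(l - 4)*(l + 3)*(l^3 - 2*l^2 - 11*l + 12) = l*(l - 4)^2*(l + 3)*(l^2 + 2*l - 3) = l*(l - 4)^2*(l - 1)*(l + 3)*(l + 3)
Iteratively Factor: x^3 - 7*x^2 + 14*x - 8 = (x - 2)*(x^2 - 5*x + 4) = (x - 2)*(x - 1)*(x - 4)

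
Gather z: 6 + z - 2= z + 4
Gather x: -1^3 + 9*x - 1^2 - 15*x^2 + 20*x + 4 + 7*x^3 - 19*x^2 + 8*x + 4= 7*x^3 - 34*x^2 + 37*x + 6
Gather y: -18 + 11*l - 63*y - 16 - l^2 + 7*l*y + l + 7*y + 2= -l^2 + 12*l + y*(7*l - 56) - 32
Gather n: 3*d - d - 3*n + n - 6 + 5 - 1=2*d - 2*n - 2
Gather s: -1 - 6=-7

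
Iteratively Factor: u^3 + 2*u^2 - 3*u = (u)*(u^2 + 2*u - 3) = u*(u - 1)*(u + 3)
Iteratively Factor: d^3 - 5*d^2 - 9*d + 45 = (d + 3)*(d^2 - 8*d + 15) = (d - 5)*(d + 3)*(d - 3)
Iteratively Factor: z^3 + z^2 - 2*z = (z - 1)*(z^2 + 2*z) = (z - 1)*(z + 2)*(z)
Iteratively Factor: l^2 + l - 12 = (l - 3)*(l + 4)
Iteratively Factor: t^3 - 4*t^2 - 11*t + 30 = (t - 2)*(t^2 - 2*t - 15) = (t - 5)*(t - 2)*(t + 3)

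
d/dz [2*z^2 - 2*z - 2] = 4*z - 2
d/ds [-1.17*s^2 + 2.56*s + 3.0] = 2.56 - 2.34*s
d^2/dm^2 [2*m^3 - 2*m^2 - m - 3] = 12*m - 4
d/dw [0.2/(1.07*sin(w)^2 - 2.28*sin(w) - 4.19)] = (0.456 - 0.428*sin(w))*cos(w)/(-1.07*sin(w)^2 + 2.28*sin(w) + 4.19)^2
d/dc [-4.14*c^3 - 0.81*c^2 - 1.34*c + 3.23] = -12.42*c^2 - 1.62*c - 1.34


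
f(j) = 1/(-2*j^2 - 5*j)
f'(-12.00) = 0.00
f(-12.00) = 0.00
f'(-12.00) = 0.00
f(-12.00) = 0.00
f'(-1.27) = -0.01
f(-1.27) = 0.32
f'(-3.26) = -0.33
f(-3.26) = -0.20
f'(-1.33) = -0.03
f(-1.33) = 0.32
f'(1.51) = 0.08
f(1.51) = -0.08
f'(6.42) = 0.00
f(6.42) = -0.01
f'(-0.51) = 0.72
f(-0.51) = 0.49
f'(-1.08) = 0.07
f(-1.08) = 0.33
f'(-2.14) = -1.50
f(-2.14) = 0.65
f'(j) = (4*j + 5)/(-2*j^2 - 5*j)^2 = (4*j + 5)/(j^2*(2*j + 5)^2)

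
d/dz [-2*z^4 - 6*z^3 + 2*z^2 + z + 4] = -8*z^3 - 18*z^2 + 4*z + 1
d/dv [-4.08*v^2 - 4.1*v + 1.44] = -8.16*v - 4.1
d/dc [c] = 1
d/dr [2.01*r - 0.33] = 2.01000000000000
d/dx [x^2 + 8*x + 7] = 2*x + 8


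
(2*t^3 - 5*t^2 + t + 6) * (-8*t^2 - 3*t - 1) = -16*t^5 + 34*t^4 + 5*t^3 - 46*t^2 - 19*t - 6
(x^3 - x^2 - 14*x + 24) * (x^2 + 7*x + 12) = x^5 + 6*x^4 - 9*x^3 - 86*x^2 + 288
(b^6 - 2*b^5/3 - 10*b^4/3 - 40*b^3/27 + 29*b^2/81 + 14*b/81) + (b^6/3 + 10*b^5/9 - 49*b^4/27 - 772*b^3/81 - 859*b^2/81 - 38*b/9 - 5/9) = 4*b^6/3 + 4*b^5/9 - 139*b^4/27 - 892*b^3/81 - 830*b^2/81 - 328*b/81 - 5/9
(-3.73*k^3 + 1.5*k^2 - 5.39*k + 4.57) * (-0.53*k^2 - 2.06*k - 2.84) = 1.9769*k^5 + 6.8888*k^4 + 10.3599*k^3 + 4.4213*k^2 + 5.8934*k - 12.9788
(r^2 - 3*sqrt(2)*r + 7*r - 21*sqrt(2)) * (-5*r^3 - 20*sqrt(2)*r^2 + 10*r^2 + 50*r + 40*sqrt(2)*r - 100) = -5*r^5 - 25*r^4 - 5*sqrt(2)*r^4 - 25*sqrt(2)*r^3 + 240*r^3 - 80*sqrt(2)*r^2 + 850*r^2 - 2380*r - 750*sqrt(2)*r + 2100*sqrt(2)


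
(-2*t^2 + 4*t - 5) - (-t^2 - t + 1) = -t^2 + 5*t - 6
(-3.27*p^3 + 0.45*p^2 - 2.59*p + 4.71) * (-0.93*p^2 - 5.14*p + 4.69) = 3.0411*p^5 + 16.3893*p^4 - 15.2406*p^3 + 11.0428*p^2 - 36.3565*p + 22.0899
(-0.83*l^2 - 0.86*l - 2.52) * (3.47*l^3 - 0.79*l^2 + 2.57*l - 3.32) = -2.8801*l^5 - 2.3285*l^4 - 10.1981*l^3 + 2.5362*l^2 - 3.6212*l + 8.3664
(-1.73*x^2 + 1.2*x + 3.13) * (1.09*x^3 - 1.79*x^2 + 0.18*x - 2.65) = -1.8857*x^5 + 4.4047*x^4 + 0.9523*x^3 - 0.802199999999999*x^2 - 2.6166*x - 8.2945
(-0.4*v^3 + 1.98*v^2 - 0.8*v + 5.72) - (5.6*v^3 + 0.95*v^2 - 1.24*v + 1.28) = -6.0*v^3 + 1.03*v^2 + 0.44*v + 4.44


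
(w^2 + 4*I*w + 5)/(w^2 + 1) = (w + 5*I)/(w + I)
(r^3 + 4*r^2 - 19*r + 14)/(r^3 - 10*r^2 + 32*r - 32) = (r^2 + 6*r - 7)/(r^2 - 8*r + 16)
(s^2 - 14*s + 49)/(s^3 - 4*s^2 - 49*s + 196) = (s - 7)/(s^2 + 3*s - 28)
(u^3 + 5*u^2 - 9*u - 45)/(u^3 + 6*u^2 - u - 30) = (u - 3)/(u - 2)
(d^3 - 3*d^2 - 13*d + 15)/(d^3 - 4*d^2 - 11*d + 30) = (d - 1)/(d - 2)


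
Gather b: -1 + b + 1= b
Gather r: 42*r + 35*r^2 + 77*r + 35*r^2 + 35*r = 70*r^2 + 154*r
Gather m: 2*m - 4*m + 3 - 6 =-2*m - 3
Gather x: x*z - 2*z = x*z - 2*z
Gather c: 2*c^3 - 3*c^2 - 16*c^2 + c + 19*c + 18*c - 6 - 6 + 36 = 2*c^3 - 19*c^2 + 38*c + 24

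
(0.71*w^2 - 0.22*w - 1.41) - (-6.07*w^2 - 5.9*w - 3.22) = 6.78*w^2 + 5.68*w + 1.81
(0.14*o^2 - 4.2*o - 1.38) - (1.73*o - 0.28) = 0.14*o^2 - 5.93*o - 1.1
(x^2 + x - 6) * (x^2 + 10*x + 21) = x^4 + 11*x^3 + 25*x^2 - 39*x - 126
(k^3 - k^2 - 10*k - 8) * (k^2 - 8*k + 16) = k^5 - 9*k^4 + 14*k^3 + 56*k^2 - 96*k - 128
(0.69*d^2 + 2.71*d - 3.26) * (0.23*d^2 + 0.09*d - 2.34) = 0.1587*d^4 + 0.6854*d^3 - 2.1205*d^2 - 6.6348*d + 7.6284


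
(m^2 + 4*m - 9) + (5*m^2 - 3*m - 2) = 6*m^2 + m - 11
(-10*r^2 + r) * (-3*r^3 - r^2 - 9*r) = 30*r^5 + 7*r^4 + 89*r^3 - 9*r^2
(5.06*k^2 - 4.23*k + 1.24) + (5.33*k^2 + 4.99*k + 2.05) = 10.39*k^2 + 0.76*k + 3.29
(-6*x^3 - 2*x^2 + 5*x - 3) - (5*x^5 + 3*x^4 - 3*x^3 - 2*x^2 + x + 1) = -5*x^5 - 3*x^4 - 3*x^3 + 4*x - 4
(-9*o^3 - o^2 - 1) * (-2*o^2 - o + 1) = 18*o^5 + 11*o^4 - 8*o^3 + o^2 + o - 1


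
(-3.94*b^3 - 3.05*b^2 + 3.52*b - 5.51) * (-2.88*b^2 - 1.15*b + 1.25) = 11.3472*b^5 + 13.315*b^4 - 11.5551*b^3 + 8.0083*b^2 + 10.7365*b - 6.8875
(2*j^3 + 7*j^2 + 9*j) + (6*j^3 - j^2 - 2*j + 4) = 8*j^3 + 6*j^2 + 7*j + 4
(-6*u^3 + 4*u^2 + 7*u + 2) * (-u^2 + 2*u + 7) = 6*u^5 - 16*u^4 - 41*u^3 + 40*u^2 + 53*u + 14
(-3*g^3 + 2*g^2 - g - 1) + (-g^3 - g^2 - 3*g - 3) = -4*g^3 + g^2 - 4*g - 4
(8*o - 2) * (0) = 0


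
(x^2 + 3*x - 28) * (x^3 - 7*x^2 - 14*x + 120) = x^5 - 4*x^4 - 63*x^3 + 274*x^2 + 752*x - 3360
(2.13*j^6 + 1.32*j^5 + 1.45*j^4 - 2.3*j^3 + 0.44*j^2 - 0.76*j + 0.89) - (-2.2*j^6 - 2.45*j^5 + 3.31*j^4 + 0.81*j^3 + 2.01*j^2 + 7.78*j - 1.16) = 4.33*j^6 + 3.77*j^5 - 1.86*j^4 - 3.11*j^3 - 1.57*j^2 - 8.54*j + 2.05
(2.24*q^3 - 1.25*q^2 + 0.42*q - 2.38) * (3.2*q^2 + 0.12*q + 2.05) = 7.168*q^5 - 3.7312*q^4 + 5.786*q^3 - 10.1281*q^2 + 0.5754*q - 4.879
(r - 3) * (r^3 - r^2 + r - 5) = r^4 - 4*r^3 + 4*r^2 - 8*r + 15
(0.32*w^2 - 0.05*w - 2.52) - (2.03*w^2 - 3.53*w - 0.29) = -1.71*w^2 + 3.48*w - 2.23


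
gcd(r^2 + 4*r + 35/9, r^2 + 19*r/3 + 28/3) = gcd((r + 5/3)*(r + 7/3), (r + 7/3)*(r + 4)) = r + 7/3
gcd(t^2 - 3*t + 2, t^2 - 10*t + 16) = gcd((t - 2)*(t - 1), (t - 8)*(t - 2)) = t - 2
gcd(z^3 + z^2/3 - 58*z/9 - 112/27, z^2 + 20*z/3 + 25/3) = 1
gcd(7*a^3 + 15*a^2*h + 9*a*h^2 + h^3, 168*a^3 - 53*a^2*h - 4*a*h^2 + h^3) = 7*a + h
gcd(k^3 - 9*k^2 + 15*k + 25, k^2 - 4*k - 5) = k^2 - 4*k - 5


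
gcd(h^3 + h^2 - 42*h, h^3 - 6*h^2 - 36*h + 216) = h - 6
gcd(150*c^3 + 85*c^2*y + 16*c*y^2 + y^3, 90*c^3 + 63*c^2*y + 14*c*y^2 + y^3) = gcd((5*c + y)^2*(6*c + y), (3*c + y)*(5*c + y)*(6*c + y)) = 30*c^2 + 11*c*y + y^2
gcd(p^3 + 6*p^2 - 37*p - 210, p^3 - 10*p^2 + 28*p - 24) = p - 6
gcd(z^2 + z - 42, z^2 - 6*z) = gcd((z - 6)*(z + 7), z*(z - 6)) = z - 6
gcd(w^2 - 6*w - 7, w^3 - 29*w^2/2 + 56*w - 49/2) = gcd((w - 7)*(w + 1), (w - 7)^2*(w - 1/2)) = w - 7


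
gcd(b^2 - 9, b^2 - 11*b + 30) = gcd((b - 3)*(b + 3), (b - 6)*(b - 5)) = 1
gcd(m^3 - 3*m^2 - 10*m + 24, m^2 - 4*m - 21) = m + 3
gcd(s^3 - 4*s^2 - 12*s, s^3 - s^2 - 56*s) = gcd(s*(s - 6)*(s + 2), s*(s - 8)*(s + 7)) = s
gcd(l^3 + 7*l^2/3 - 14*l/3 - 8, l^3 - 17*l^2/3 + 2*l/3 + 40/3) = l^2 - 2*l/3 - 8/3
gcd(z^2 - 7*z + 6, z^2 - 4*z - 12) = z - 6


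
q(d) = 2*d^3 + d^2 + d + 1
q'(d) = 6*d^2 + 2*d + 1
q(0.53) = 2.11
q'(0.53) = 3.75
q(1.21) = 7.22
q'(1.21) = 12.20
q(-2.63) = -31.10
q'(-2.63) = 37.24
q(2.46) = 39.29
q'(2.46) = 42.23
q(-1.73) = -8.09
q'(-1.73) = 15.50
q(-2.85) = -40.03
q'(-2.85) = 44.04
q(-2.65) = -31.85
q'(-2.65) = 37.84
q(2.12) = 26.67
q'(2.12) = 32.21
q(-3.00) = -47.00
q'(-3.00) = 49.00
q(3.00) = 67.00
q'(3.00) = 61.00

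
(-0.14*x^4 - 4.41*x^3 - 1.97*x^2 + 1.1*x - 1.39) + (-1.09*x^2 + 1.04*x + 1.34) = -0.14*x^4 - 4.41*x^3 - 3.06*x^2 + 2.14*x - 0.0499999999999998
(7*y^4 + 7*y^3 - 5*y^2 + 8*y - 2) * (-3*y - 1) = -21*y^5 - 28*y^4 + 8*y^3 - 19*y^2 - 2*y + 2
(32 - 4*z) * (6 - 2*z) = 8*z^2 - 88*z + 192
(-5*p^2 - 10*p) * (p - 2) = -5*p^3 + 20*p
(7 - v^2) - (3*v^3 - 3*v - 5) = -3*v^3 - v^2 + 3*v + 12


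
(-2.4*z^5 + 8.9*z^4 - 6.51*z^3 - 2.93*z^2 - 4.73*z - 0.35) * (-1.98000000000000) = 4.752*z^5 - 17.622*z^4 + 12.8898*z^3 + 5.8014*z^2 + 9.3654*z + 0.693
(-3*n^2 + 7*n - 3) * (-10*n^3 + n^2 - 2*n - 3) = 30*n^5 - 73*n^4 + 43*n^3 - 8*n^2 - 15*n + 9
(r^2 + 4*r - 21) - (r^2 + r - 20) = 3*r - 1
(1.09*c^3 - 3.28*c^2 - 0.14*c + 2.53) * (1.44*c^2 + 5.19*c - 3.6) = 1.5696*c^5 + 0.933900000000001*c^4 - 21.1488*c^3 + 14.7246*c^2 + 13.6347*c - 9.108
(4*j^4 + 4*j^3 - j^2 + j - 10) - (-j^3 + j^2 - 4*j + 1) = 4*j^4 + 5*j^3 - 2*j^2 + 5*j - 11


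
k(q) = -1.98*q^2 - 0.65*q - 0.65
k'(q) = -3.96*q - 0.65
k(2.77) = -17.64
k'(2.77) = -11.62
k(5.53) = -64.79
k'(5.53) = -22.55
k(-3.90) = -28.23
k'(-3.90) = 14.79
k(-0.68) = -1.12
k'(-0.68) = 2.04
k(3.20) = -23.01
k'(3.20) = -13.32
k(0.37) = -1.16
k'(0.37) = -2.12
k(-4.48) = -37.48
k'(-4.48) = 17.09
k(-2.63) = -12.64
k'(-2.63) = 9.76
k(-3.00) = -16.52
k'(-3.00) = 11.23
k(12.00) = -293.57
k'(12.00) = -48.17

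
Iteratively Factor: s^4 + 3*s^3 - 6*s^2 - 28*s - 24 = (s + 2)*(s^3 + s^2 - 8*s - 12) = (s - 3)*(s + 2)*(s^2 + 4*s + 4) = (s - 3)*(s + 2)^2*(s + 2)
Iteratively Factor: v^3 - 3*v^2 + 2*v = (v - 2)*(v^2 - v) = v*(v - 2)*(v - 1)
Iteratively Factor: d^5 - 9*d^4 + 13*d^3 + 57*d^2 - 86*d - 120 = (d - 5)*(d^4 - 4*d^3 - 7*d^2 + 22*d + 24) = (d - 5)*(d + 2)*(d^3 - 6*d^2 + 5*d + 12) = (d - 5)*(d - 3)*(d + 2)*(d^2 - 3*d - 4) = (d - 5)*(d - 4)*(d - 3)*(d + 2)*(d + 1)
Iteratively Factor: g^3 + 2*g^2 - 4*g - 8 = (g - 2)*(g^2 + 4*g + 4) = (g - 2)*(g + 2)*(g + 2)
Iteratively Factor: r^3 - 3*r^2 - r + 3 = (r + 1)*(r^2 - 4*r + 3) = (r - 3)*(r + 1)*(r - 1)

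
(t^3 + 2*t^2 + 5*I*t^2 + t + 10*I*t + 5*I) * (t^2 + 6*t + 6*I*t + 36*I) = t^5 + 8*t^4 + 11*I*t^4 - 17*t^3 + 88*I*t^3 - 234*t^2 + 143*I*t^2 - 390*t + 66*I*t - 180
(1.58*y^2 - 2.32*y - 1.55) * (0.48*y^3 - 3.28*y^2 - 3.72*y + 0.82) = 0.7584*y^5 - 6.296*y^4 + 0.987999999999999*y^3 + 15.01*y^2 + 3.8636*y - 1.271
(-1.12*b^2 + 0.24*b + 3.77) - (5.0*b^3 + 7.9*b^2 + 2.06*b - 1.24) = -5.0*b^3 - 9.02*b^2 - 1.82*b + 5.01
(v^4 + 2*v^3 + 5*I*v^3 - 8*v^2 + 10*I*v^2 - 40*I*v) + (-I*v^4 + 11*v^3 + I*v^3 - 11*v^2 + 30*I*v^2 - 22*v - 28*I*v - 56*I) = v^4 - I*v^4 + 13*v^3 + 6*I*v^3 - 19*v^2 + 40*I*v^2 - 22*v - 68*I*v - 56*I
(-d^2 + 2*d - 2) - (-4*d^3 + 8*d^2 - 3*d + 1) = 4*d^3 - 9*d^2 + 5*d - 3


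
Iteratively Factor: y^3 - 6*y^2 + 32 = (y - 4)*(y^2 - 2*y - 8) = (y - 4)*(y + 2)*(y - 4)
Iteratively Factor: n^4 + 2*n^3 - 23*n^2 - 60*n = (n - 5)*(n^3 + 7*n^2 + 12*n) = (n - 5)*(n + 4)*(n^2 + 3*n) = (n - 5)*(n + 3)*(n + 4)*(n)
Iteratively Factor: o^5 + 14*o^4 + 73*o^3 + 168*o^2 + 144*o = (o + 3)*(o^4 + 11*o^3 + 40*o^2 + 48*o) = (o + 3)*(o + 4)*(o^3 + 7*o^2 + 12*o) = (o + 3)^2*(o + 4)*(o^2 + 4*o) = (o + 3)^2*(o + 4)^2*(o)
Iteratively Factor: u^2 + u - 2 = (u + 2)*(u - 1)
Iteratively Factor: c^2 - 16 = (c + 4)*(c - 4)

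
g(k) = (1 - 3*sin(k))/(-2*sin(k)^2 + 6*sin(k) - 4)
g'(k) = (1 - 3*sin(k))*(4*sin(k)*cos(k) - 6*cos(k))/(-2*sin(k)^2 + 6*sin(k) - 4)^2 - 3*cos(k)/(-2*sin(k)^2 + 6*sin(k) - 4) = (2*sin(k) + 3*cos(k)^2)*cos(k)/(2*(sin(k) - 2)^2*(sin(k) - 1)^2)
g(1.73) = 76.61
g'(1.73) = -990.90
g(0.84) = 1.92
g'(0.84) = 9.18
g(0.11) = -0.20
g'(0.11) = 0.56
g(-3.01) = -0.29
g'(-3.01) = -0.23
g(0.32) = -0.02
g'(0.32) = 1.19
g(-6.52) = -0.31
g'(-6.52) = 0.15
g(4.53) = -0.33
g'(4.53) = 0.00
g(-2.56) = -0.34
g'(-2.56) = -0.03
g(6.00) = -0.32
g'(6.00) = 0.12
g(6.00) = -0.32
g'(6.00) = 0.12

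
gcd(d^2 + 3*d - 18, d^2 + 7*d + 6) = d + 6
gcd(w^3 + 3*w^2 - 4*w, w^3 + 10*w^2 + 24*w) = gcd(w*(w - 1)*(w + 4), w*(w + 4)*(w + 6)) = w^2 + 4*w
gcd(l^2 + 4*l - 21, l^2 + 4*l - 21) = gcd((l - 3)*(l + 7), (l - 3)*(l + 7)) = l^2 + 4*l - 21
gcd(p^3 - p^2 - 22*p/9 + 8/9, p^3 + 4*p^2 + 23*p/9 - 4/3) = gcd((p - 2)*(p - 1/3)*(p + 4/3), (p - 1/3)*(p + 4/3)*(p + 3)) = p^2 + p - 4/9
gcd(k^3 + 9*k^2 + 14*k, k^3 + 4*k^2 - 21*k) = k^2 + 7*k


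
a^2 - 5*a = a*(a - 5)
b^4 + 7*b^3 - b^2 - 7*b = b*(b - 1)*(b + 1)*(b + 7)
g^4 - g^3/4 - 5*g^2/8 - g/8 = g*(g - 1)*(g + 1/4)*(g + 1/2)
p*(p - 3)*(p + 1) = p^3 - 2*p^2 - 3*p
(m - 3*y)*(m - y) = m^2 - 4*m*y + 3*y^2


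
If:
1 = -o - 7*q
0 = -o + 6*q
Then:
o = -6/13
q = -1/13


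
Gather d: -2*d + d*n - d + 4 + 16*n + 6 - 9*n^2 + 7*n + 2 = d*(n - 3) - 9*n^2 + 23*n + 12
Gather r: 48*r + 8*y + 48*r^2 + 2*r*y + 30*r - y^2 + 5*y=48*r^2 + r*(2*y + 78) - y^2 + 13*y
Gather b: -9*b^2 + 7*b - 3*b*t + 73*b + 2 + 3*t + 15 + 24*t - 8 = -9*b^2 + b*(80 - 3*t) + 27*t + 9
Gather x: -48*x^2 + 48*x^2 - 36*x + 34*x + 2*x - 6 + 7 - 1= 0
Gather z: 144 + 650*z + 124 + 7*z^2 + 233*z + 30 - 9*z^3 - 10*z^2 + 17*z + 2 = -9*z^3 - 3*z^2 + 900*z + 300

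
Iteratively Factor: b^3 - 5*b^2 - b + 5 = (b - 5)*(b^2 - 1) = (b - 5)*(b - 1)*(b + 1)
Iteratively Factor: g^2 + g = (g)*(g + 1)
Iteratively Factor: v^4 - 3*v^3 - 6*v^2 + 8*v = (v - 4)*(v^3 + v^2 - 2*v) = (v - 4)*(v - 1)*(v^2 + 2*v) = (v - 4)*(v - 1)*(v + 2)*(v)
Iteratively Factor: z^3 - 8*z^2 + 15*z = (z)*(z^2 - 8*z + 15) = z*(z - 3)*(z - 5)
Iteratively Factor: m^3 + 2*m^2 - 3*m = (m - 1)*(m^2 + 3*m) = m*(m - 1)*(m + 3)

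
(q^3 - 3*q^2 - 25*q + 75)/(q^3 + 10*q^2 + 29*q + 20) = (q^2 - 8*q + 15)/(q^2 + 5*q + 4)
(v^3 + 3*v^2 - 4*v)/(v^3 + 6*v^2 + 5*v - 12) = v/(v + 3)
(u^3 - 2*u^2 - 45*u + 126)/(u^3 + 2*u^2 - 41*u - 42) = (u - 3)/(u + 1)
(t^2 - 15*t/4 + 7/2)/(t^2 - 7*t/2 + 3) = (4*t - 7)/(2*(2*t - 3))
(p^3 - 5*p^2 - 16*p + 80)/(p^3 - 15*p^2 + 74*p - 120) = (p + 4)/(p - 6)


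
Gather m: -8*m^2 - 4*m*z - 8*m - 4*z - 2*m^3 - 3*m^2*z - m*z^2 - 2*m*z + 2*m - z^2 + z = -2*m^3 + m^2*(-3*z - 8) + m*(-z^2 - 6*z - 6) - z^2 - 3*z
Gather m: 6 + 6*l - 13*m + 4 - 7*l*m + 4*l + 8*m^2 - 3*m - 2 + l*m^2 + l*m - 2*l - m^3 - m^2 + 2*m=8*l - m^3 + m^2*(l + 7) + m*(-6*l - 14) + 8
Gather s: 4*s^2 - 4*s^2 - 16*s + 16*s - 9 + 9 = 0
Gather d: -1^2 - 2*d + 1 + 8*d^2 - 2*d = 8*d^2 - 4*d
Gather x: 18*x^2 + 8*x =18*x^2 + 8*x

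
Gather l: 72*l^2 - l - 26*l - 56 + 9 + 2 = 72*l^2 - 27*l - 45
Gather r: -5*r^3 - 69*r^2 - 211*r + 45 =-5*r^3 - 69*r^2 - 211*r + 45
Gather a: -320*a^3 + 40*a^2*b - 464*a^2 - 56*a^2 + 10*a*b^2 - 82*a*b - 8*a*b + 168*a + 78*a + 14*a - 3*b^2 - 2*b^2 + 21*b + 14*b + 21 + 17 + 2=-320*a^3 + a^2*(40*b - 520) + a*(10*b^2 - 90*b + 260) - 5*b^2 + 35*b + 40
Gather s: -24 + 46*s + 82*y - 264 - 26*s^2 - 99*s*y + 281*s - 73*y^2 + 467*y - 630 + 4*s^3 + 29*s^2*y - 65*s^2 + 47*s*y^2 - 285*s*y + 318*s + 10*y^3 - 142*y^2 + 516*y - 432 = 4*s^3 + s^2*(29*y - 91) + s*(47*y^2 - 384*y + 645) + 10*y^3 - 215*y^2 + 1065*y - 1350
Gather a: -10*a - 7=-10*a - 7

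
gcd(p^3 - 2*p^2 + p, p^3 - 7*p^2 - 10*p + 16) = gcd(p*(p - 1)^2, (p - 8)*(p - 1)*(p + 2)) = p - 1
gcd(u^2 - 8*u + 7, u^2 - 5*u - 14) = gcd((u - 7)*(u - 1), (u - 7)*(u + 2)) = u - 7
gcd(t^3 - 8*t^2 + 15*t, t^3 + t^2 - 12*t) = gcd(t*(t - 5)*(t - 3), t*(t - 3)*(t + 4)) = t^2 - 3*t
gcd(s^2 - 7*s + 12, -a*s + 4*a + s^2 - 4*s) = s - 4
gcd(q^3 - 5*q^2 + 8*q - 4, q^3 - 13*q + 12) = q - 1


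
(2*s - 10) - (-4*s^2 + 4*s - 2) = 4*s^2 - 2*s - 8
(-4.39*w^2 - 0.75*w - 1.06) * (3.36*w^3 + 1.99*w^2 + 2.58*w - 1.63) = -14.7504*w^5 - 11.2561*w^4 - 16.3803*w^3 + 3.1113*w^2 - 1.5123*w + 1.7278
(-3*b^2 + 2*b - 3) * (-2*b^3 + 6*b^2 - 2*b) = 6*b^5 - 22*b^4 + 24*b^3 - 22*b^2 + 6*b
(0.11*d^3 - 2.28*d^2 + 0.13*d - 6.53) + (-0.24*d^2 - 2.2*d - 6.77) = 0.11*d^3 - 2.52*d^2 - 2.07*d - 13.3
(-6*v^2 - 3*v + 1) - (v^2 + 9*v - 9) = -7*v^2 - 12*v + 10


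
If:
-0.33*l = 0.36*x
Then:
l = -1.09090909090909*x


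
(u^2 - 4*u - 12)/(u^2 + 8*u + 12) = (u - 6)/(u + 6)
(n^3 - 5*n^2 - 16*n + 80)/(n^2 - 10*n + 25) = (n^2 - 16)/(n - 5)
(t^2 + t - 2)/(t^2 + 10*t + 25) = (t^2 + t - 2)/(t^2 + 10*t + 25)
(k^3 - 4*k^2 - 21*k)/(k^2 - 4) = k*(k^2 - 4*k - 21)/(k^2 - 4)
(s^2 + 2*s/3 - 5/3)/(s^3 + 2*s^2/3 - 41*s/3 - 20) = (s - 1)/(s^2 - s - 12)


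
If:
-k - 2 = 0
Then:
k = -2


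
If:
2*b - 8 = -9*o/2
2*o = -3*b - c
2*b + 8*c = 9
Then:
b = -337/134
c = 235/134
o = 194/67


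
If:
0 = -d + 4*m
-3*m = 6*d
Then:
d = 0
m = 0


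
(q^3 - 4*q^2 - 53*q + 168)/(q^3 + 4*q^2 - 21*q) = (q - 8)/q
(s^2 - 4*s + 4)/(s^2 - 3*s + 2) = (s - 2)/(s - 1)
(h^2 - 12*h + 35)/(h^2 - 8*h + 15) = (h - 7)/(h - 3)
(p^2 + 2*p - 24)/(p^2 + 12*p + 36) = (p - 4)/(p + 6)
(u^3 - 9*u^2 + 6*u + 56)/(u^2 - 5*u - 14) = u - 4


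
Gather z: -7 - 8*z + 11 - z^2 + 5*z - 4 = -z^2 - 3*z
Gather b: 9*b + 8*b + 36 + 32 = 17*b + 68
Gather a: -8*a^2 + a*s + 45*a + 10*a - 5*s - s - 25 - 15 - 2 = -8*a^2 + a*(s + 55) - 6*s - 42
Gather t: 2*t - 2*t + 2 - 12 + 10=0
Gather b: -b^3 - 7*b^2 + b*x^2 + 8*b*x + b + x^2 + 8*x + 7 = -b^3 - 7*b^2 + b*(x^2 + 8*x + 1) + x^2 + 8*x + 7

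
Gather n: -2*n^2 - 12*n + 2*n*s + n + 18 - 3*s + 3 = -2*n^2 + n*(2*s - 11) - 3*s + 21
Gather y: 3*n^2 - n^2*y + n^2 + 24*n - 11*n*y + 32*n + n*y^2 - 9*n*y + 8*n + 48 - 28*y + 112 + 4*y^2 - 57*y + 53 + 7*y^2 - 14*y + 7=4*n^2 + 64*n + y^2*(n + 11) + y*(-n^2 - 20*n - 99) + 220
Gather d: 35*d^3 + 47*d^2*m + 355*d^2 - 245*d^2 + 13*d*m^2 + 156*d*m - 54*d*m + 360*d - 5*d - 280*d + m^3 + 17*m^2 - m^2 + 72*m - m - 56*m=35*d^3 + d^2*(47*m + 110) + d*(13*m^2 + 102*m + 75) + m^3 + 16*m^2 + 15*m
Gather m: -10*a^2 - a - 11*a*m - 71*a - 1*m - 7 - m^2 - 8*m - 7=-10*a^2 - 72*a - m^2 + m*(-11*a - 9) - 14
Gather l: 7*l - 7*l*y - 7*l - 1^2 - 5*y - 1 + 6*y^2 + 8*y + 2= -7*l*y + 6*y^2 + 3*y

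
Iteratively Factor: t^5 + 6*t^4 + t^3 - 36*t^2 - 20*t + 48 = (t + 4)*(t^4 + 2*t^3 - 7*t^2 - 8*t + 12) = (t + 2)*(t + 4)*(t^3 - 7*t + 6) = (t + 2)*(t + 3)*(t + 4)*(t^2 - 3*t + 2) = (t - 2)*(t + 2)*(t + 3)*(t + 4)*(t - 1)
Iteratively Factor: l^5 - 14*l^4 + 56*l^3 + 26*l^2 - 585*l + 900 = (l - 5)*(l^4 - 9*l^3 + 11*l^2 + 81*l - 180) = (l - 5)*(l + 3)*(l^3 - 12*l^2 + 47*l - 60) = (l - 5)*(l - 3)*(l + 3)*(l^2 - 9*l + 20) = (l - 5)^2*(l - 3)*(l + 3)*(l - 4)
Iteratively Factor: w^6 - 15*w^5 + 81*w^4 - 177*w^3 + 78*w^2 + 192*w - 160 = (w + 1)*(w^5 - 16*w^4 + 97*w^3 - 274*w^2 + 352*w - 160) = (w - 2)*(w + 1)*(w^4 - 14*w^3 + 69*w^2 - 136*w + 80) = (w - 2)*(w - 1)*(w + 1)*(w^3 - 13*w^2 + 56*w - 80) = (w - 5)*(w - 2)*(w - 1)*(w + 1)*(w^2 - 8*w + 16) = (w - 5)*(w - 4)*(w - 2)*(w - 1)*(w + 1)*(w - 4)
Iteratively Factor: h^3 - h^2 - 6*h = (h - 3)*(h^2 + 2*h) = (h - 3)*(h + 2)*(h)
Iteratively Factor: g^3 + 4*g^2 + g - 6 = (g + 3)*(g^2 + g - 2) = (g + 2)*(g + 3)*(g - 1)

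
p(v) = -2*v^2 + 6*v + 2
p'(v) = 6 - 4*v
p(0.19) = 3.07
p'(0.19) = 5.24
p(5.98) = -33.64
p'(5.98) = -17.92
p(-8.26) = -184.02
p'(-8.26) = 39.04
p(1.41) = 6.48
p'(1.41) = 0.36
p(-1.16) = -7.65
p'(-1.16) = 10.64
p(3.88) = -4.83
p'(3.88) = -9.52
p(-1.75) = -14.62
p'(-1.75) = 13.00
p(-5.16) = -82.21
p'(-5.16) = 26.64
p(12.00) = -214.00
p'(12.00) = -42.00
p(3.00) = 2.00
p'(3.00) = -6.00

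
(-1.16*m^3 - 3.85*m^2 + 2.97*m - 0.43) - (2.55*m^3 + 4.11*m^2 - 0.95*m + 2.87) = -3.71*m^3 - 7.96*m^2 + 3.92*m - 3.3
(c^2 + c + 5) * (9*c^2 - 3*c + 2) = 9*c^4 + 6*c^3 + 44*c^2 - 13*c + 10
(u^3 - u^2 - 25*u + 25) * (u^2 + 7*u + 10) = u^5 + 6*u^4 - 22*u^3 - 160*u^2 - 75*u + 250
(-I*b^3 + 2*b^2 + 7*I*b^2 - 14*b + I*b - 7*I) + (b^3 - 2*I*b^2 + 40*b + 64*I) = b^3 - I*b^3 + 2*b^2 + 5*I*b^2 + 26*b + I*b + 57*I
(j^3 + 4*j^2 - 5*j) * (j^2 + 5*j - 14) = j^5 + 9*j^4 + j^3 - 81*j^2 + 70*j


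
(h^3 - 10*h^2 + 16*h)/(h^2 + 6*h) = (h^2 - 10*h + 16)/(h + 6)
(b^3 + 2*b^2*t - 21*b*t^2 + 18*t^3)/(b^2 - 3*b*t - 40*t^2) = (-b^3 - 2*b^2*t + 21*b*t^2 - 18*t^3)/(-b^2 + 3*b*t + 40*t^2)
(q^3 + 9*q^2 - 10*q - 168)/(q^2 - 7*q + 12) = (q^2 + 13*q + 42)/(q - 3)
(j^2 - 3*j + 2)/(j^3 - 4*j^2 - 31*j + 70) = (j - 1)/(j^2 - 2*j - 35)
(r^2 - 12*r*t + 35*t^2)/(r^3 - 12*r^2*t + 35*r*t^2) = 1/r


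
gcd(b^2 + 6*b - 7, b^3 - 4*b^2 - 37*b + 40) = b - 1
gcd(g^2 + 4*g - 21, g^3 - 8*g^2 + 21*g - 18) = g - 3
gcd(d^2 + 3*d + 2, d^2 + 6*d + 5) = d + 1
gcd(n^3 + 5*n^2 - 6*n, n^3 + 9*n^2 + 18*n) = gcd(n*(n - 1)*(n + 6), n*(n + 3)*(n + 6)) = n^2 + 6*n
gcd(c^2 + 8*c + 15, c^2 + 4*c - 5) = c + 5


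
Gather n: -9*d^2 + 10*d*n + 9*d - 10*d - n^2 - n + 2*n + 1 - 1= -9*d^2 - d - n^2 + n*(10*d + 1)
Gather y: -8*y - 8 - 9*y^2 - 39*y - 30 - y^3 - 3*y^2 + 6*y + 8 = -y^3 - 12*y^2 - 41*y - 30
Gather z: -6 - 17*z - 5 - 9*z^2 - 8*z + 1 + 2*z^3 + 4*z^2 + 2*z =2*z^3 - 5*z^2 - 23*z - 10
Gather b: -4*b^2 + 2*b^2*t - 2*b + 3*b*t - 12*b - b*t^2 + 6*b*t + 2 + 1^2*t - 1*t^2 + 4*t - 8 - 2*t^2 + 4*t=b^2*(2*t - 4) + b*(-t^2 + 9*t - 14) - 3*t^2 + 9*t - 6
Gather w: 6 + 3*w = 3*w + 6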